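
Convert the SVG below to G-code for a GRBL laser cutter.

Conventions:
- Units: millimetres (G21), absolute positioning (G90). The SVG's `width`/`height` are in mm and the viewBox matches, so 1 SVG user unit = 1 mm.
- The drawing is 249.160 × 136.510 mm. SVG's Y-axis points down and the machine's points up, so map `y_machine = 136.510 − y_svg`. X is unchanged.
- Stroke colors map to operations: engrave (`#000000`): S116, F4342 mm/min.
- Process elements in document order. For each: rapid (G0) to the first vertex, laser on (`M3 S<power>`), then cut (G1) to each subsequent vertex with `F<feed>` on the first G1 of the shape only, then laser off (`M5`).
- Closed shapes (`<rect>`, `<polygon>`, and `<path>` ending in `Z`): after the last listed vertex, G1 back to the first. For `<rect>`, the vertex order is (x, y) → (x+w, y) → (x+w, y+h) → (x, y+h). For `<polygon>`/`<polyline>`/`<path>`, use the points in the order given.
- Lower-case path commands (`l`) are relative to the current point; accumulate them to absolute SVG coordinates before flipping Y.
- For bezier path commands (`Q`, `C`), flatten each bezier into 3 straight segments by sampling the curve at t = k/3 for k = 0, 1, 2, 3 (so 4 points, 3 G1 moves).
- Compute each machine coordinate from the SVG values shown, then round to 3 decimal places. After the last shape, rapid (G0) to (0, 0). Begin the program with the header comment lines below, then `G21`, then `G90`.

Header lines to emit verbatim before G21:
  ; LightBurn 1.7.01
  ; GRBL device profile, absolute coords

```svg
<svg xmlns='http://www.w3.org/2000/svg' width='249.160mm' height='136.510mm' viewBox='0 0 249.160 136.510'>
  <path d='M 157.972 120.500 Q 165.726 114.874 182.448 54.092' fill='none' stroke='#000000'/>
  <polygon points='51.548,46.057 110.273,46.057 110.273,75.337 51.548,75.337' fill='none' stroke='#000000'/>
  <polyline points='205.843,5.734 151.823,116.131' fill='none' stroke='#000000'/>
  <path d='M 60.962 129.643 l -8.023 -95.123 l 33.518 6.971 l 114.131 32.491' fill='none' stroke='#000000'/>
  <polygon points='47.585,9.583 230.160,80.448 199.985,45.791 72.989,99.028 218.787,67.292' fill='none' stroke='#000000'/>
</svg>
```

viewBox `0 0 249.160 136.510` with mm width/height → 1 unit = 1 mm. Flip: y_m = 136.510 − y_svg.

**Shape 1** — `<path>` quadratic bezier, stroke `#000000` → engrave (S116, F4342). Control points (SVG): P0=(157.972,120.500), P1=(165.726,114.874), P2=(182.448,54.092); sampled at t=k/3. Machine vertices: (157.972,16.010) → (164.138,25.889) → (172.296,48.025) → (182.448,82.418). Open path.

**Shape 2** — `<polygon>` rectangle, stroke `#000000` → engrave (S116, F4342). Machine vertices: (51.548,90.453) → (110.273,90.453) → (110.273,61.173) → (51.548,61.173) → (51.548,90.453). Closed: final G1 returns to the first vertex.

**Shape 3** — `<polyline>` line segment, stroke `#000000` → engrave (S116, F4342). Machine vertices: (205.843,130.776) → (151.823,20.379). Open path.

**Shape 4** — `<path>` open polyline, stroke `#000000` → engrave (S116, F4342). Machine vertices: (60.962,6.867) → (52.939,101.990) → (86.457,95.019) → (200.588,62.528). Open path.

**Shape 5** — `<polygon>` closed polygon, stroke `#000000` → engrave (S116, F4342). Machine vertices: (47.585,126.927) → (230.160,56.062) → (199.985,90.719) → (72.989,37.482) → (218.787,69.218) → (47.585,126.927). Closed: final G1 returns to the first vertex.

; LightBurn 1.7.01
; GRBL device profile, absolute coords
G21
G90
G0 X157.972 Y16.010
M3 S116
G1 X164.138 Y25.889 F4342
G1 X172.296 Y48.025
G1 X182.448 Y82.418
M5
G0 X51.548 Y90.453
M3 S116
G1 X110.273 Y90.453 F4342
G1 X110.273 Y61.173
G1 X51.548 Y61.173
G1 X51.548 Y90.453
M5
G0 X205.843 Y130.776
M3 S116
G1 X151.823 Y20.379 F4342
M5
G0 X60.962 Y6.867
M3 S116
G1 X52.939 Y101.990 F4342
G1 X86.457 Y95.019
G1 X200.588 Y62.528
M5
G0 X47.585 Y126.927
M3 S116
G1 X230.160 Y56.062 F4342
G1 X199.985 Y90.719
G1 X72.989 Y37.482
G1 X218.787 Y69.218
G1 X47.585 Y126.927
M5
G0 X0.000 Y0.000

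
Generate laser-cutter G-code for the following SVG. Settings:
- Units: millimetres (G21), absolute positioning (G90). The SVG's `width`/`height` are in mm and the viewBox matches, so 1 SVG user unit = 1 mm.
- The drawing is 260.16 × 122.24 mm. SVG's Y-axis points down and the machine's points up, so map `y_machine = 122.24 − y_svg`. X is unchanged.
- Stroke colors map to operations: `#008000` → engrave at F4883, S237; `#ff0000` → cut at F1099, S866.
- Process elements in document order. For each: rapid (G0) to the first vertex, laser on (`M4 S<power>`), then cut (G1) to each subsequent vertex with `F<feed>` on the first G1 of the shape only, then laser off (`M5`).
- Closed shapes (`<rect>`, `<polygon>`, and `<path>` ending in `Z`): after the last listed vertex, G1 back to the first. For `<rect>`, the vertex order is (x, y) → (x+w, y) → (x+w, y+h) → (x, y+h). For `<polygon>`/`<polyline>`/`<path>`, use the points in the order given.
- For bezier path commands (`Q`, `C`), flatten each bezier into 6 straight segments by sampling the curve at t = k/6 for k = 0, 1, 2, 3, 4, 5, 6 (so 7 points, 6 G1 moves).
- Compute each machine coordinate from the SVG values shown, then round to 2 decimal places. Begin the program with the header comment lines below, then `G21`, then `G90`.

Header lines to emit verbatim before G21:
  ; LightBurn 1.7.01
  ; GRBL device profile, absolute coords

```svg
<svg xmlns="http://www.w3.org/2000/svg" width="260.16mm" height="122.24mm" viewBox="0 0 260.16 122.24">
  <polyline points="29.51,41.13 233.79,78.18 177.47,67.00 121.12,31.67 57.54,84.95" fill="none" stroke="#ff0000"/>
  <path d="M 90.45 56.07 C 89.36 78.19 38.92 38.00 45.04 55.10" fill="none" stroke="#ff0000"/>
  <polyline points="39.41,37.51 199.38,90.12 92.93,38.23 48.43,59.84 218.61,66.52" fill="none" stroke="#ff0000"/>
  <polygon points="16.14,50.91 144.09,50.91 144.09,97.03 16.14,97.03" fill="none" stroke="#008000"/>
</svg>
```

; LightBurn 1.7.01
; GRBL device profile, absolute coords
G21
G90
G0 X29.51 Y81.11
M4 S866
G1 X233.79 Y44.06 F1099
G1 X177.47 Y55.24
G1 X121.12 Y90.57
G1 X57.54 Y37.29
M5
G0 X90.45 Y66.17
M4 S866
G1 X86.28 Y59.75 F1099
G1 X76.83 Y60.39
G1 X65.04 Y64.77
G1 X53.85 Y69.57
G1 X46.20 Y71.47
G1 X45.04 Y67.14
M5
G0 X39.41 Y84.73
M4 S866
G1 X199.38 Y32.12 F1099
G1 X92.93 Y84.01
G1 X48.43 Y62.40
G1 X218.61 Y55.72
M5
G0 X16.14 Y71.33
M4 S237
G1 X144.09 Y71.33 F4883
G1 X144.09 Y25.21
G1 X16.14 Y25.21
G1 X16.14 Y71.33
M5

viewBox `0 0 260.16 122.24` with mm width/height → 1 unit = 1 mm. Flip: y_m = 122.24 − y_svg.

**Shape 1** — `<polyline>` open polyline, stroke `#ff0000` → cut (S866, F1099). Machine vertices: (29.51,81.11) → (233.79,44.06) → (177.47,55.24) → (121.12,90.57) → (57.54,37.29). Open path.

**Shape 2** — `<path>` cubic bezier, stroke `#ff0000` → cut (S866, F1099). Control points (SVG): P0=(90.45,56.07), P1=(89.36,78.19), P2=(38.92,38.00), P3=(45.04,55.10); sampled at t=k/6. Machine vertices: (90.45,66.17) → (86.28,59.75) → (76.83,60.39) → (65.04,64.77) → (53.85,69.57) → (46.20,71.47) → (45.04,67.14). Open path.

**Shape 3** — `<polyline>` open polyline, stroke `#ff0000` → cut (S866, F1099). Machine vertices: (39.41,84.73) → (199.38,32.12) → (92.93,84.01) → (48.43,62.40) → (218.61,55.72). Open path.

**Shape 4** — `<polygon>` rectangle, stroke `#008000` → engrave (S237, F4883). Machine vertices: (16.14,71.33) → (144.09,71.33) → (144.09,25.21) → (16.14,25.21) → (16.14,71.33). Closed: final G1 returns to the first vertex.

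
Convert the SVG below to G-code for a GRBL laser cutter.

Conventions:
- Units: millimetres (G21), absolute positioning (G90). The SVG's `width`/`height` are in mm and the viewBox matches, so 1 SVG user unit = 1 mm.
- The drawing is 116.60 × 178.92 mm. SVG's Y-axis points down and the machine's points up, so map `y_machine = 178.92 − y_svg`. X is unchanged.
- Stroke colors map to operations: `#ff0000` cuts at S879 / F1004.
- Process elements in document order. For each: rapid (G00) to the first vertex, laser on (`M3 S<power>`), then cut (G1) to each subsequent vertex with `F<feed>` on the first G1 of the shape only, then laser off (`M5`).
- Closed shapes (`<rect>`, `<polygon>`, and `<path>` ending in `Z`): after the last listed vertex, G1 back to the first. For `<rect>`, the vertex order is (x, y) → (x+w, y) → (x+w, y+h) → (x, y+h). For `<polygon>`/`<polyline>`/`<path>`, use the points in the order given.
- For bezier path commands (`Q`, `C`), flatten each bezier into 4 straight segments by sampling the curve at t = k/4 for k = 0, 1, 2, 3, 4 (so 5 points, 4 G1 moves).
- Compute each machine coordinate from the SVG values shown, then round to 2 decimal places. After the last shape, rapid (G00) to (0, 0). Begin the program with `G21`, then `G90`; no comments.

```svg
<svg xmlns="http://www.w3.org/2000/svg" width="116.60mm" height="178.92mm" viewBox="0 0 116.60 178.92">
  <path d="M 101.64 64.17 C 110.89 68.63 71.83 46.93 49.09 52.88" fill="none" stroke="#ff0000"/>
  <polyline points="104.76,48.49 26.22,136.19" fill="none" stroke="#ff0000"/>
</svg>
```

viewBox `0 0 116.60 178.92` with mm width/height → 1 unit = 1 mm. Flip: y_m = 178.92 − y_svg.

**Shape 1** — `<path>` cubic bezier, stroke `#ff0000` → cut (S879, F1004). Control points (SVG): P0=(101.64,64.17), P1=(110.89,68.63), P2=(71.83,46.93), P3=(49.09,52.88); sampled at t=k/4. Machine vertices: (101.64,114.75) → (100.53,115.47) → (87.36,120.95) → (68.20,126.16) → (49.09,126.04). Open path.

**Shape 2** — `<polyline>` line segment, stroke `#ff0000` → cut (S879, F1004). Machine vertices: (104.76,130.43) → (26.22,42.73). Open path.

G21
G90
G00 X101.64 Y114.75
M3 S879
G1 X100.53 Y115.47 F1004
G1 X87.36 Y120.95
G1 X68.20 Y126.16
G1 X49.09 Y126.04
M5
G00 X104.76 Y130.43
M3 S879
G1 X26.22 Y42.73 F1004
M5
G00 X0.00 Y0.00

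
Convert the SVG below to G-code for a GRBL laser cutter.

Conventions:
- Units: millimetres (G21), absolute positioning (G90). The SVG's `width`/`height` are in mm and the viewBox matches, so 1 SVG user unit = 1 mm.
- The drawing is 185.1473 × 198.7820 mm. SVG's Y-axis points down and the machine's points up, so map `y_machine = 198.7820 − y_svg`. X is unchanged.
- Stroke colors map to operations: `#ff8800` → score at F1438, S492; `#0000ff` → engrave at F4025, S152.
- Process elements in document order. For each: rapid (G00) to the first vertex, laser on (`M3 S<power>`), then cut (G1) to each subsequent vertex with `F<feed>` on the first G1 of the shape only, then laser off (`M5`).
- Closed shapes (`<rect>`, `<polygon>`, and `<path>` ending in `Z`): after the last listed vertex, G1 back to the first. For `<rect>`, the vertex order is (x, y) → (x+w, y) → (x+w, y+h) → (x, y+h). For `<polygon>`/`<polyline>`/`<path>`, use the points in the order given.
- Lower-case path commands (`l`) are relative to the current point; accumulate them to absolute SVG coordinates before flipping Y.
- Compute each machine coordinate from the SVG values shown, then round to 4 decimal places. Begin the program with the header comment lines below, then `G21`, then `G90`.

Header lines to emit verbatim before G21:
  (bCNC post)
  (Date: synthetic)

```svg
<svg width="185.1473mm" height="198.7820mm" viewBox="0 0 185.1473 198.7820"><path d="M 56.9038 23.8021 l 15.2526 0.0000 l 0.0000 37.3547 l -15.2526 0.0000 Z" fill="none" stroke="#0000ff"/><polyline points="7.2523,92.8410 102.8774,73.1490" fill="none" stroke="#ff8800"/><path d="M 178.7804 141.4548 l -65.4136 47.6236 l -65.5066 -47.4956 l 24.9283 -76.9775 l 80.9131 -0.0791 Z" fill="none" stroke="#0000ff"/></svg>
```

1 u = 1 mm; y_m = 198.7820 − y.

[1] `<path>` rectangle, #0000ff→engrave S152 F4025: (56.9038,174.9799) → (72.1564,174.9799) → (72.1564,137.6252) → (56.9038,137.6252) → (56.9038,174.9799) (closed)

[2] `<polyline>` line segment, #ff8800→score S492 F1438: (7.2523,105.9410) → (102.8774,125.6330)

[3] `<path>` regular polygon, #0000ff→engrave S152 F4025: (178.7804,57.3272) → (113.3668,9.7036) → (47.8602,57.1992) → (72.7885,134.1767) → (153.7016,134.2558) → (178.7804,57.3272) (closed)

(bCNC post)
(Date: synthetic)
G21
G90
G00 X56.9038 Y174.9799
M3 S152
G1 X72.1564 Y174.9799 F4025
G1 X72.1564 Y137.6252
G1 X56.9038 Y137.6252
G1 X56.9038 Y174.9799
M5
G00 X7.2523 Y105.9410
M3 S492
G1 X102.8774 Y125.6330 F1438
M5
G00 X178.7804 Y57.3272
M3 S152
G1 X113.3668 Y9.7036 F4025
G1 X47.8602 Y57.1992
G1 X72.7885 Y134.1767
G1 X153.7016 Y134.2558
G1 X178.7804 Y57.3272
M5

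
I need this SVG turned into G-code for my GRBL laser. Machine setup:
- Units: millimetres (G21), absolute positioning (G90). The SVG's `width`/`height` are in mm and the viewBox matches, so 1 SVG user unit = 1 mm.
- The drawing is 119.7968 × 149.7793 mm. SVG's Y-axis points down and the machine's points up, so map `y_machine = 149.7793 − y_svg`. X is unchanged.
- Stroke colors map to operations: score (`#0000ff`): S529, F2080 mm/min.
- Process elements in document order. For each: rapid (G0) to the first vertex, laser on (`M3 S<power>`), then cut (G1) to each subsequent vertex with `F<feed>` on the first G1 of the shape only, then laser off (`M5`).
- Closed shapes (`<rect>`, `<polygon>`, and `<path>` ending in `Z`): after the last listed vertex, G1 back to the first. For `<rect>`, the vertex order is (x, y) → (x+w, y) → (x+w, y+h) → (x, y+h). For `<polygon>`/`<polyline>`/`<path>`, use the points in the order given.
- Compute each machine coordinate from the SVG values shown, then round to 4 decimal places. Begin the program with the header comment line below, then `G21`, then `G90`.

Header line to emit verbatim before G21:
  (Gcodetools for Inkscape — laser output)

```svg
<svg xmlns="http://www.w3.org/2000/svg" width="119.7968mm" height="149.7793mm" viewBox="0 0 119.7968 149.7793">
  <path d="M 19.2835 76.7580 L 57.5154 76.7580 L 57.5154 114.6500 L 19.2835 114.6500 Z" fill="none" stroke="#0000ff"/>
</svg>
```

1 u = 1 mm; y_m = 149.7793 − y.

[1] `<path>` rectangle, #0000ff→score S529 F2080: (19.2835,73.0213) → (57.5154,73.0213) → (57.5154,35.1293) → (19.2835,35.1293) → (19.2835,73.0213) (closed)

(Gcodetools for Inkscape — laser output)
G21
G90
G0 X19.2835 Y73.0213
M3 S529
G1 X57.5154 Y73.0213 F2080
G1 X57.5154 Y35.1293
G1 X19.2835 Y35.1293
G1 X19.2835 Y73.0213
M5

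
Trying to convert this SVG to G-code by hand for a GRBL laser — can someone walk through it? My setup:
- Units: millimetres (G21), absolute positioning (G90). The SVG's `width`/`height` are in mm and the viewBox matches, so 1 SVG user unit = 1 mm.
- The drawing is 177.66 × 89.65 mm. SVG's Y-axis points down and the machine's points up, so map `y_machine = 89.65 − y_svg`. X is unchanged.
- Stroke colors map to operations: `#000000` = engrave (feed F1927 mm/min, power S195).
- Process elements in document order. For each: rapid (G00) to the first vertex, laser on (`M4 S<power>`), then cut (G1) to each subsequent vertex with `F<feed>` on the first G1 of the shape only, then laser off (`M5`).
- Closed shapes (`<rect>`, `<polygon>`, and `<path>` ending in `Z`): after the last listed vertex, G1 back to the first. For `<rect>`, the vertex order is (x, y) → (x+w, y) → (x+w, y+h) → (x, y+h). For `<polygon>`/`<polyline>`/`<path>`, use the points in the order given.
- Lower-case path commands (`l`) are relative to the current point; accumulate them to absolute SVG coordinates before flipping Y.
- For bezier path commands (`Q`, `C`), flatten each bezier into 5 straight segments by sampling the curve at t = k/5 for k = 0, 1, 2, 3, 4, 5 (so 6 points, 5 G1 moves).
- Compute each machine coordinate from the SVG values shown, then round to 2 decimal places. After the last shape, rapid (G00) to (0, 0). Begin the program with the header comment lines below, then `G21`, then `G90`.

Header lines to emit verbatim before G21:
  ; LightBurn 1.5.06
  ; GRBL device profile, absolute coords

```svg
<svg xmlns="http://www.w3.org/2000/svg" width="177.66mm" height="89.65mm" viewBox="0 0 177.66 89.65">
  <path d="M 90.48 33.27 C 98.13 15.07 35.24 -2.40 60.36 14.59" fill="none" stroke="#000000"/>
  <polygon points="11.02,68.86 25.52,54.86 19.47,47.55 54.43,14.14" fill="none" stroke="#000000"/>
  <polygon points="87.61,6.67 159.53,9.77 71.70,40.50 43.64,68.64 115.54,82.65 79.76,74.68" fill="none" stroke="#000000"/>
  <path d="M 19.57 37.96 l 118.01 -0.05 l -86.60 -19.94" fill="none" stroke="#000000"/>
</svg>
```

viewBox `0 0 177.66 89.65` with mm width/height → 1 unit = 1 mm. Flip: y_m = 89.65 − y_svg.

**Shape 1** — `<path>` cubic bezier, stroke `#000000` → engrave (S195, F1927). Control points (SVG): P0=(90.48,33.27), P1=(98.13,15.07), P2=(35.24,-2.40), P3=(60.36,14.59); sampled at t=k/5. Machine vertices: (90.48,56.38) → (87.87,66.94) → (75.95,75.71) → (62.31,81.07) → (54.58,81.39) → (60.36,75.06). Open path.

**Shape 2** — `<polygon>` closed polygon, stroke `#000000` → engrave (S195, F1927). Machine vertices: (11.02,20.79) → (25.52,34.79) → (19.47,42.10) → (54.43,75.51) → (11.02,20.79). Closed: final G1 returns to the first vertex.

**Shape 3** — `<polygon>` closed polygon, stroke `#000000` → engrave (S195, F1927). Machine vertices: (87.61,82.98) → (159.53,79.88) → (71.70,49.15) → (43.64,21.01) → (115.54,7.00) → (79.76,14.97) → (87.61,82.98). Closed: final G1 returns to the first vertex.

**Shape 4** — `<path>` open polyline, stroke `#000000` → engrave (S195, F1927). Machine vertices: (19.57,51.69) → (137.58,51.74) → (50.98,71.68). Open path.

; LightBurn 1.5.06
; GRBL device profile, absolute coords
G21
G90
G00 X90.48 Y56.38
M4 S195
G1 X87.87 Y66.94 F1927
G1 X75.95 Y75.71
G1 X62.31 Y81.07
G1 X54.58 Y81.39
G1 X60.36 Y75.06
M5
G00 X11.02 Y20.79
M4 S195
G1 X25.52 Y34.79 F1927
G1 X19.47 Y42.10
G1 X54.43 Y75.51
G1 X11.02 Y20.79
M5
G00 X87.61 Y82.98
M4 S195
G1 X159.53 Y79.88 F1927
G1 X71.70 Y49.15
G1 X43.64 Y21.01
G1 X115.54 Y7.00
G1 X79.76 Y14.97
G1 X87.61 Y82.98
M5
G00 X19.57 Y51.69
M4 S195
G1 X137.58 Y51.74 F1927
G1 X50.98 Y71.68
M5
G00 X0.00 Y0.00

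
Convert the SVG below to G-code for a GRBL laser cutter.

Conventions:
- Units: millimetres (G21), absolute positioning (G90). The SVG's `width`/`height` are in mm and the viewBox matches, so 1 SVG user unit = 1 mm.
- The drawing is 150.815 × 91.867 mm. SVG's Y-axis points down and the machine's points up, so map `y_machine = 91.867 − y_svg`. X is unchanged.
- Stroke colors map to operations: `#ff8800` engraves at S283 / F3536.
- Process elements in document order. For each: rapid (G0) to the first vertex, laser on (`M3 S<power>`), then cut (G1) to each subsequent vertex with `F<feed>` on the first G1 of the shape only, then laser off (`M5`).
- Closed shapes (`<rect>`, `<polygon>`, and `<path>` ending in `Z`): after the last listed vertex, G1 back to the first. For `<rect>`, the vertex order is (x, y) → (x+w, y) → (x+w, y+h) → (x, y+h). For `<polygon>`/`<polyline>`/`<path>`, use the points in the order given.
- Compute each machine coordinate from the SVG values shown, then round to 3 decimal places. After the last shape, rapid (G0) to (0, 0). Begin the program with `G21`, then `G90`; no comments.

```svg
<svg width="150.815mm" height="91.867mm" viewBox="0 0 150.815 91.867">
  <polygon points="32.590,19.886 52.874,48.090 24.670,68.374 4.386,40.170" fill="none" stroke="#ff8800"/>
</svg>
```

G21
G90
G0 X32.590 Y71.981
M3 S283
G1 X52.874 Y43.777 F3536
G1 X24.670 Y23.493
G1 X4.386 Y51.697
G1 X32.590 Y71.981
M5
G0 X0.000 Y0.000

Since the viewBox matches the mm dimensions, user units are millimetres directly. The only transform is the Y-flip y_m = 91.867 − y_svg.

Shape 1 is a regular polygon drawn with `<polygon>`. Its stroke #ff8800 means engrave at S283, F3536. After flipping Y the toolpath is (32.590,71.981) → (52.874,43.777) → (24.670,23.493) → (4.386,51.697) → (32.590,71.981), returning to the start.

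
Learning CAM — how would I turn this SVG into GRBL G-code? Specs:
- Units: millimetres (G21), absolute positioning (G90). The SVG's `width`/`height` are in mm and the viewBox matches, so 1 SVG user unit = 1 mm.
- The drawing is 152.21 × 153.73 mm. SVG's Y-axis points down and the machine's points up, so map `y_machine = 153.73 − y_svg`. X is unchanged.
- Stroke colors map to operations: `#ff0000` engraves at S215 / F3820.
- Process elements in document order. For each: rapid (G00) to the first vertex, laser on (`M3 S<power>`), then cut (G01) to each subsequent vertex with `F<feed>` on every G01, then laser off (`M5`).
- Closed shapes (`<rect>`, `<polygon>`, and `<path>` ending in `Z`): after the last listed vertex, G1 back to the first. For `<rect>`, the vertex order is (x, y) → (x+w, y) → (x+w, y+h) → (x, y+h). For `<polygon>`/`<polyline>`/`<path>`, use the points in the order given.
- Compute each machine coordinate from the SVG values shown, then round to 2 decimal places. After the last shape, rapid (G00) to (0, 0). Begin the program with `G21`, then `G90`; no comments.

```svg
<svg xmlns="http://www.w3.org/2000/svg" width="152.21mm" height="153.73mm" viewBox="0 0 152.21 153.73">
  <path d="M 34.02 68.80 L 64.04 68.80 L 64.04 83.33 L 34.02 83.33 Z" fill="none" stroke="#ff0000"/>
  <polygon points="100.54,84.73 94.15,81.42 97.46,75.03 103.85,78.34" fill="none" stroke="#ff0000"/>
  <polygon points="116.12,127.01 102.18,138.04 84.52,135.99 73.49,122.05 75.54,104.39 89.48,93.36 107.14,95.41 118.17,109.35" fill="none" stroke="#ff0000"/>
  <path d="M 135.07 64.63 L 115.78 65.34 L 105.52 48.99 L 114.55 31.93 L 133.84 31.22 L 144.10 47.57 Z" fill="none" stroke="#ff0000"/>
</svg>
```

1 u = 1 mm; y_m = 153.73 − y.

[1] `<path>` rectangle, #ff0000→engrave S215 F3820: (34.02,84.93) → (64.04,84.93) → (64.04,70.40) → (34.02,70.40) → (34.02,84.93) (closed)

[2] `<polygon>` regular polygon, #ff0000→engrave S215 F3820: (100.54,69.00) → (94.15,72.31) → (97.46,78.70) → (103.85,75.39) → (100.54,69.00) (closed)

[3] `<polygon>` regular polygon, #ff0000→engrave S215 F3820: (116.12,26.72) → (102.18,15.69) → (84.52,17.74) → (73.49,31.68) → (75.54,49.34) → (89.48,60.37) → (107.14,58.32) → (118.17,44.38) → (116.12,26.72) (closed)

[4] `<path>` regular polygon, #ff0000→engrave S215 F3820: (135.07,89.10) → (115.78,88.39) → (105.52,104.74) → (114.55,121.80) → (133.84,122.51) → (144.10,106.16) → (135.07,89.10) (closed)

G21
G90
G00 X34.02 Y84.93
M3 S215
G01 X64.04 Y84.93 F3820
G01 X64.04 Y70.40 F3820
G01 X34.02 Y70.40 F3820
G01 X34.02 Y84.93 F3820
M5
G00 X100.54 Y69.00
M3 S215
G01 X94.15 Y72.31 F3820
G01 X97.46 Y78.70 F3820
G01 X103.85 Y75.39 F3820
G01 X100.54 Y69.00 F3820
M5
G00 X116.12 Y26.72
M3 S215
G01 X102.18 Y15.69 F3820
G01 X84.52 Y17.74 F3820
G01 X73.49 Y31.68 F3820
G01 X75.54 Y49.34 F3820
G01 X89.48 Y60.37 F3820
G01 X107.14 Y58.32 F3820
G01 X118.17 Y44.38 F3820
G01 X116.12 Y26.72 F3820
M5
G00 X135.07 Y89.10
M3 S215
G01 X115.78 Y88.39 F3820
G01 X105.52 Y104.74 F3820
G01 X114.55 Y121.80 F3820
G01 X133.84 Y122.51 F3820
G01 X144.10 Y106.16 F3820
G01 X135.07 Y89.10 F3820
M5
G00 X0.00 Y0.00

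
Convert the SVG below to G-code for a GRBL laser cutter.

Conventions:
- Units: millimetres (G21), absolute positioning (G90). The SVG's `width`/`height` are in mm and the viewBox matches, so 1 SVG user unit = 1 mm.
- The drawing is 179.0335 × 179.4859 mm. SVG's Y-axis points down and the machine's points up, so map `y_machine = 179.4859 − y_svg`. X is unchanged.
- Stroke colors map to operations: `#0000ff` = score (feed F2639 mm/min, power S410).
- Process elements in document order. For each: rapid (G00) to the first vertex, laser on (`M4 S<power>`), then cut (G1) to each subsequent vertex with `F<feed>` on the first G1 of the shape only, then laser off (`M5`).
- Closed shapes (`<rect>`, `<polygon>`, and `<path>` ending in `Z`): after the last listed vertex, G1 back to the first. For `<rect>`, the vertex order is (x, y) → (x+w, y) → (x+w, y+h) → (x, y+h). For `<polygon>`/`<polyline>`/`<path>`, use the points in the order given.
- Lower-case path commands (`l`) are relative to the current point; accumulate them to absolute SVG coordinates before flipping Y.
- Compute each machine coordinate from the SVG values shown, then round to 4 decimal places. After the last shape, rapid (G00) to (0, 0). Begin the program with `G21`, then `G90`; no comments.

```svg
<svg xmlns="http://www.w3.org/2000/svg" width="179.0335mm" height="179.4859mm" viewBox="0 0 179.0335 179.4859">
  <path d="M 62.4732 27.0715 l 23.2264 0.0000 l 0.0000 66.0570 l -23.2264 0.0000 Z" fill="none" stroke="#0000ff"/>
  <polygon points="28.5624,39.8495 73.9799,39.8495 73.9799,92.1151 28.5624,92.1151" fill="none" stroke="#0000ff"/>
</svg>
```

viewBox `0 0 179.0335 179.4859` with mm width/height → 1 unit = 1 mm. Flip: y_m = 179.4859 − y_svg.

**Shape 1** — `<path>` rectangle, stroke `#0000ff` → score (S410, F2639). Machine vertices: (62.4732,152.4144) → (85.6996,152.4144) → (85.6996,86.3574) → (62.4732,86.3574) → (62.4732,152.4144). Closed: final G1 returns to the first vertex.

**Shape 2** — `<polygon>` rectangle, stroke `#0000ff` → score (S410, F2639). Machine vertices: (28.5624,139.6364) → (73.9799,139.6364) → (73.9799,87.3708) → (28.5624,87.3708) → (28.5624,139.6364). Closed: final G1 returns to the first vertex.

G21
G90
G00 X62.4732 Y152.4144
M4 S410
G1 X85.6996 Y152.4144 F2639
G1 X85.6996 Y86.3574
G1 X62.4732 Y86.3574
G1 X62.4732 Y152.4144
M5
G00 X28.5624 Y139.6364
M4 S410
G1 X73.9799 Y139.6364 F2639
G1 X73.9799 Y87.3708
G1 X28.5624 Y87.3708
G1 X28.5624 Y139.6364
M5
G00 X0.0000 Y0.0000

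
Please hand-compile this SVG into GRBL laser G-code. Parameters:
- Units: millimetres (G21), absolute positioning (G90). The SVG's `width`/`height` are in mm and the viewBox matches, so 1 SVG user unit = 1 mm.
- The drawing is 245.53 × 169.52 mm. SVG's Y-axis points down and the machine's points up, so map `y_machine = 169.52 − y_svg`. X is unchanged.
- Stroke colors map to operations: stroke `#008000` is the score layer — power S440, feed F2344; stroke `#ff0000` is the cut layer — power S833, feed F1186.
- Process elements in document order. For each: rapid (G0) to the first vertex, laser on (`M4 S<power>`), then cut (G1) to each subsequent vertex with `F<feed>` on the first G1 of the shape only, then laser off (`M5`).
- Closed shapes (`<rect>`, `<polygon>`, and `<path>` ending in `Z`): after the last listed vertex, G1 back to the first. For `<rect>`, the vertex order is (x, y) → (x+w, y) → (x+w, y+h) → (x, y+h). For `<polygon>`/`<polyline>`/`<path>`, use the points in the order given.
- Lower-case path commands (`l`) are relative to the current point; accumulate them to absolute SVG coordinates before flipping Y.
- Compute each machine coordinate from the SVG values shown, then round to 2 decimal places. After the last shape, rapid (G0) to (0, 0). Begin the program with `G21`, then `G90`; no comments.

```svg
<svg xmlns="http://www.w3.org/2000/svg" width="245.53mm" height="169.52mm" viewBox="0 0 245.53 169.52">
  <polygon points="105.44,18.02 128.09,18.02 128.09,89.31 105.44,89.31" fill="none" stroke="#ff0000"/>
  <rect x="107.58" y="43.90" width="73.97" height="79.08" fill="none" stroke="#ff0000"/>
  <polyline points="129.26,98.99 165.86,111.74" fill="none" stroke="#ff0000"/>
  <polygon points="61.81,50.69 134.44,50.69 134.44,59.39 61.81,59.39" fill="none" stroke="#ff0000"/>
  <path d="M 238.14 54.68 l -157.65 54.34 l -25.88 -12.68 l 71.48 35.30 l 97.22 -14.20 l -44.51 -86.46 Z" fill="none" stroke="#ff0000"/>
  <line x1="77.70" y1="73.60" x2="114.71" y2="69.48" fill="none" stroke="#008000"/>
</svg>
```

1 u = 1 mm; y_m = 169.52 − y.

[1] `<polygon>` rectangle, #ff0000→cut S833 F1186: (105.44,151.50) → (128.09,151.50) → (128.09,80.21) → (105.44,80.21) → (105.44,151.50) (closed)

[2] `<rect>` rectangle, #ff0000→cut S833 F1186: (107.58,125.62) → (181.55,125.62) → (181.55,46.54) → (107.58,46.54) → (107.58,125.62) (closed)

[3] `<polyline>` line segment, #ff0000→cut S833 F1186: (129.26,70.53) → (165.86,57.78)

[4] `<polygon>` rectangle, #ff0000→cut S833 F1186: (61.81,118.83) → (134.44,118.83) → (134.44,110.13) → (61.81,110.13) → (61.81,118.83) (closed)

[5] `<path>` closed polygon, #ff0000→cut S833 F1186: (238.14,114.84) → (80.49,60.50) → (54.61,73.18) → (126.09,37.88) → (223.31,52.08) → (178.80,138.54) → (238.14,114.84) (closed)

[6] `<line>` line segment, #008000→score S440 F2344: (77.70,95.92) → (114.71,100.04)

G21
G90
G0 X105.44 Y151.50
M4 S833
G1 X128.09 Y151.50 F1186
G1 X128.09 Y80.21
G1 X105.44 Y80.21
G1 X105.44 Y151.50
M5
G0 X107.58 Y125.62
M4 S833
G1 X181.55 Y125.62 F1186
G1 X181.55 Y46.54
G1 X107.58 Y46.54
G1 X107.58 Y125.62
M5
G0 X129.26 Y70.53
M4 S833
G1 X165.86 Y57.78 F1186
M5
G0 X61.81 Y118.83
M4 S833
G1 X134.44 Y118.83 F1186
G1 X134.44 Y110.13
G1 X61.81 Y110.13
G1 X61.81 Y118.83
M5
G0 X238.14 Y114.84
M4 S833
G1 X80.49 Y60.50 F1186
G1 X54.61 Y73.18
G1 X126.09 Y37.88
G1 X223.31 Y52.08
G1 X178.80 Y138.54
G1 X238.14 Y114.84
M5
G0 X77.70 Y95.92
M4 S440
G1 X114.71 Y100.04 F2344
M5
G0 X0.00 Y0.00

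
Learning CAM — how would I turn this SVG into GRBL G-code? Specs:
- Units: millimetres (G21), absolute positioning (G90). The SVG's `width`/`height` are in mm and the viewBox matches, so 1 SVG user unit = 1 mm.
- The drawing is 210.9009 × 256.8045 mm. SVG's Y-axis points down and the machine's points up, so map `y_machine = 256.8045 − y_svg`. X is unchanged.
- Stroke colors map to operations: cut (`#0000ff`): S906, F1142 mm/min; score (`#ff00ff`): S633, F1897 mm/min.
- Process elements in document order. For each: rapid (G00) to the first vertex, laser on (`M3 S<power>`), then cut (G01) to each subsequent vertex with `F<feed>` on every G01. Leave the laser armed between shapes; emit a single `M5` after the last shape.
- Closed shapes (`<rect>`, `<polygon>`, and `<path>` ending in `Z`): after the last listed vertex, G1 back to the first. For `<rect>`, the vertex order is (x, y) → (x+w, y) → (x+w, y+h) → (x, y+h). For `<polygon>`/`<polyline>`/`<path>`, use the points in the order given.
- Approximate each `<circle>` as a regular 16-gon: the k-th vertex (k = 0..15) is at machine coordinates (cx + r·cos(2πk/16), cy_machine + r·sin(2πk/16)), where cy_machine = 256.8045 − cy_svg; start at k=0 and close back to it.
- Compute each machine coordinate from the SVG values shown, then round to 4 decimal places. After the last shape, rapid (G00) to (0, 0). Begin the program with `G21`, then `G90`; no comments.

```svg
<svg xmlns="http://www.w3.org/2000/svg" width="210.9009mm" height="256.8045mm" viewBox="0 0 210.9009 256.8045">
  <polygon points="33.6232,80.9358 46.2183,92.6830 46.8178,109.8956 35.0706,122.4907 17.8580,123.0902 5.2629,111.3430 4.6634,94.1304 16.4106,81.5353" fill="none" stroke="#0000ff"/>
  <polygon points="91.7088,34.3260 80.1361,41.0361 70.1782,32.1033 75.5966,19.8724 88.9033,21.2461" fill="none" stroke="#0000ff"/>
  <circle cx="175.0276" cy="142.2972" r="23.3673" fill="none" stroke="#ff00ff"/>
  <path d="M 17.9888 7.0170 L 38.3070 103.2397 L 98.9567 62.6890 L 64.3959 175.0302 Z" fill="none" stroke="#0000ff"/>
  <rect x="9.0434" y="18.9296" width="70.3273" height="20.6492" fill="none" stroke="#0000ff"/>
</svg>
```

G21
G90
G00 X33.6232 Y175.8687
M3 S906
G01 X46.2183 Y164.1215 F1142
G01 X46.8178 Y146.9089 F1142
G01 X35.0706 Y134.3138 F1142
G01 X17.8580 Y133.7143 F1142
G01 X5.2629 Y145.4615 F1142
G01 X4.6634 Y162.6741 F1142
G01 X16.4106 Y175.2692 F1142
G01 X33.6232 Y175.8687 F1142
G00 X91.7088 Y222.4785
M3 S906
G01 X80.1361 Y215.7684 F1142
G01 X70.1782 Y224.7012 F1142
G01 X75.5966 Y236.9321 F1142
G01 X88.9033 Y235.5584 F1142
G01 X91.7088 Y222.4785 F1142
G00 X198.3949 Y114.5073
M3 S633
G01 X196.6162 Y123.4496 F1897
G01 X191.5508 Y131.0305 F1897
G01 X183.9699 Y136.0959 F1897
G01 X175.0276 Y137.8746 F1897
G01 X166.0853 Y136.0959 F1897
G01 X158.5044 Y131.0305 F1897
G01 X153.4390 Y123.4496 F1897
G01 X151.6603 Y114.5073 F1897
G01 X153.4390 Y105.5650 F1897
G01 X158.5044 Y97.9841 F1897
G01 X166.0853 Y92.9187 F1897
G01 X175.0276 Y91.1400 F1897
G01 X183.9699 Y92.9187 F1897
G01 X191.5508 Y97.9841 F1897
G01 X196.6162 Y105.5650 F1897
G01 X198.3949 Y114.5073 F1897
G00 X17.9888 Y249.7875
M3 S906
G01 X38.3070 Y153.5648 F1142
G01 X98.9567 Y194.1155 F1142
G01 X64.3959 Y81.7743 F1142
G01 X17.9888 Y249.7875 F1142
G00 X9.0434 Y237.8749
M3 S906
G01 X79.3707 Y237.8749 F1142
G01 X79.3707 Y217.2257 F1142
G01 X9.0434 Y217.2257 F1142
G01 X9.0434 Y237.8749 F1142
M5
G00 X0.0000 Y0.0000

1 u = 1 mm; y_m = 256.8045 − y.

[1] `<polygon>` regular polygon, #0000ff→cut S906 F1142: (33.6232,175.8687) → (46.2183,164.1215) → (46.8178,146.9089) → (35.0706,134.3138) → (17.8580,133.7143) → (5.2629,145.4615) → (4.6634,162.6741) → (16.4106,175.2692) → (33.6232,175.8687) (closed)

[2] `<polygon>` regular polygon, #0000ff→cut S906 F1142: (91.7088,222.4785) → (80.1361,215.7684) → (70.1782,224.7012) → (75.5966,236.9321) → (88.9033,235.5584) → (91.7088,222.4785) (closed)

[3] `<circle>` circle, #ff00ff→score S633 F1897: (198.3949,114.5073) → (196.6162,123.4496) → (191.5508,131.0305) → (183.9699,136.0959) → (175.0276,137.8746) → (166.0853,136.0959) → (158.5044,131.0305) → (153.4390,123.4496) → (151.6603,114.5073) → (153.4390,105.5650) → (158.5044,97.9841) → (166.0853,92.9187) → (175.0276,91.1400) → (183.9699,92.9187) → (191.5508,97.9841) → (196.6162,105.5650) → (198.3949,114.5073) (closed)

[4] `<path>` closed polygon, #0000ff→cut S906 F1142: (17.9888,249.7875) → (38.3070,153.5648) → (98.9567,194.1155) → (64.3959,81.7743) → (17.9888,249.7875) (closed)

[5] `<rect>` rectangle, #0000ff→cut S906 F1142: (9.0434,237.8749) → (79.3707,237.8749) → (79.3707,217.2257) → (9.0434,217.2257) → (9.0434,237.8749) (closed)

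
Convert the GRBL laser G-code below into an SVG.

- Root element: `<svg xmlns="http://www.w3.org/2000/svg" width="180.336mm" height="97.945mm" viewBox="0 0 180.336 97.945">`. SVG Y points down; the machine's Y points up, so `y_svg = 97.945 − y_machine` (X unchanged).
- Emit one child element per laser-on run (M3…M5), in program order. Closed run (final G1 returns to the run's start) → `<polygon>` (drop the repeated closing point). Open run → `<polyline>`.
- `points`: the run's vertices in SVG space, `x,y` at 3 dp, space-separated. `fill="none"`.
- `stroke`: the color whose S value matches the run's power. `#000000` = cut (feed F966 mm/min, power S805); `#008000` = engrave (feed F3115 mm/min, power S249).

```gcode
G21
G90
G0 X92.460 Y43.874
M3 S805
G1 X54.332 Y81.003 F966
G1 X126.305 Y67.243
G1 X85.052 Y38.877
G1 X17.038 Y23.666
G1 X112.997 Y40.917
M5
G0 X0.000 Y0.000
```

<svg xmlns="http://www.w3.org/2000/svg" width="180.336mm" height="97.945mm" viewBox="0 0 180.336 97.945">
  <polyline points="92.460,54.071 54.332,16.942 126.305,30.702 85.052,59.068 17.038,74.279 112.997,57.028" fill="none" stroke="#000000"/>
</svg>

Machine Y-up, SVG Y-down with viewBox height 97.945, so y_svg = 97.945 − y_machine; X carries over. Every run uses S805, so all elements get stroke `#000000` (cut).

Run 1: The run is open, so emit a `<polyline>` with points (Y-flipped): 92.460,54.071 54.332,16.942 126.305,30.702 85.052,59.068 17.038,74.279 112.997,57.028.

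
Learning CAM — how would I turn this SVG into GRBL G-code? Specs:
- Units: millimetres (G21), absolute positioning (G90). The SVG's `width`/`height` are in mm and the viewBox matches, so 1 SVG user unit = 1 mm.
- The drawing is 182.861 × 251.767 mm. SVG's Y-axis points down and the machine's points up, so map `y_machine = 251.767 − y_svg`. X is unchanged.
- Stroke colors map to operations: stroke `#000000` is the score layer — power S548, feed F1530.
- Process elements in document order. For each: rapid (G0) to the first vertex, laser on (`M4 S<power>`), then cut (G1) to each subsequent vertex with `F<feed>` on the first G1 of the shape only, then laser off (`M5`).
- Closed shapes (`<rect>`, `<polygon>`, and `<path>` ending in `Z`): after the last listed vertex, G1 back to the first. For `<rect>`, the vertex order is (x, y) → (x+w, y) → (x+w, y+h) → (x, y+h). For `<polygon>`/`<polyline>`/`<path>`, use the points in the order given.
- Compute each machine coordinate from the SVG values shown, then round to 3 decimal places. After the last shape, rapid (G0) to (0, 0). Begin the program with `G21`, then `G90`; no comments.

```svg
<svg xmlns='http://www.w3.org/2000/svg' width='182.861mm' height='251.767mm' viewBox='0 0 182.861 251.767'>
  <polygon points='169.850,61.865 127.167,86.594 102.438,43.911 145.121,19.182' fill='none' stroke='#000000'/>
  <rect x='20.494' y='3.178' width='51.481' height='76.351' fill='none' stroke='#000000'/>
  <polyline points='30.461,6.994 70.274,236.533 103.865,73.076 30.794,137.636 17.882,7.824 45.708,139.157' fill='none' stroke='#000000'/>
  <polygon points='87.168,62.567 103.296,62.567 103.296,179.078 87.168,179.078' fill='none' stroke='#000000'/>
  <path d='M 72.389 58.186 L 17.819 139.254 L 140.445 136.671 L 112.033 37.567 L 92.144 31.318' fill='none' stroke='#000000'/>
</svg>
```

Since the viewBox matches the mm dimensions, user units are millimetres directly. The only transform is the Y-flip y_m = 251.767 − y_svg.

Shape 1 is a regular polygon drawn with `<polygon>`. Its stroke #000000 means score at S548, F1530. After flipping Y the toolpath is (169.850,189.902) → (127.167,165.173) → (102.438,207.856) → (145.121,232.585) → (169.850,189.902), returning to the start.

Shape 2 is a rectangle drawn with `<rect>`. Its stroke #000000 means score at S548, F1530. After flipping Y the toolpath is (20.494,248.589) → (71.975,248.589) → (71.975,172.238) → (20.494,172.238) → (20.494,248.589), returning to the start.

Shape 3 is a open polyline drawn with `<polyline>`. Its stroke #000000 means score at S548, F1530. After flipping Y the toolpath is (30.461,244.773) → (70.274,15.234) → (103.865,178.691) → (30.794,114.131) → (17.882,243.943) → (45.708,112.610).

Shape 4 is a rectangle drawn with `<polygon>`. Its stroke #000000 means score at S548, F1530. After flipping Y the toolpath is (87.168,189.200) → (103.296,189.200) → (103.296,72.689) → (87.168,72.689) → (87.168,189.200), returning to the start.

Shape 5 is a open polyline drawn with `<path>`. Its stroke #000000 means score at S548, F1530. After flipping Y the toolpath is (72.389,193.581) → (17.819,112.513) → (140.445,115.096) → (112.033,214.200) → (92.144,220.449).

G21
G90
G0 X169.850 Y189.902
M4 S548
G1 X127.167 Y165.173 F1530
G1 X102.438 Y207.856
G1 X145.121 Y232.585
G1 X169.850 Y189.902
M5
G0 X20.494 Y248.589
M4 S548
G1 X71.975 Y248.589 F1530
G1 X71.975 Y172.238
G1 X20.494 Y172.238
G1 X20.494 Y248.589
M5
G0 X30.461 Y244.773
M4 S548
G1 X70.274 Y15.234 F1530
G1 X103.865 Y178.691
G1 X30.794 Y114.131
G1 X17.882 Y243.943
G1 X45.708 Y112.610
M5
G0 X87.168 Y189.200
M4 S548
G1 X103.296 Y189.200 F1530
G1 X103.296 Y72.689
G1 X87.168 Y72.689
G1 X87.168 Y189.200
M5
G0 X72.389 Y193.581
M4 S548
G1 X17.819 Y112.513 F1530
G1 X140.445 Y115.096
G1 X112.033 Y214.200
G1 X92.144 Y220.449
M5
G0 X0.000 Y0.000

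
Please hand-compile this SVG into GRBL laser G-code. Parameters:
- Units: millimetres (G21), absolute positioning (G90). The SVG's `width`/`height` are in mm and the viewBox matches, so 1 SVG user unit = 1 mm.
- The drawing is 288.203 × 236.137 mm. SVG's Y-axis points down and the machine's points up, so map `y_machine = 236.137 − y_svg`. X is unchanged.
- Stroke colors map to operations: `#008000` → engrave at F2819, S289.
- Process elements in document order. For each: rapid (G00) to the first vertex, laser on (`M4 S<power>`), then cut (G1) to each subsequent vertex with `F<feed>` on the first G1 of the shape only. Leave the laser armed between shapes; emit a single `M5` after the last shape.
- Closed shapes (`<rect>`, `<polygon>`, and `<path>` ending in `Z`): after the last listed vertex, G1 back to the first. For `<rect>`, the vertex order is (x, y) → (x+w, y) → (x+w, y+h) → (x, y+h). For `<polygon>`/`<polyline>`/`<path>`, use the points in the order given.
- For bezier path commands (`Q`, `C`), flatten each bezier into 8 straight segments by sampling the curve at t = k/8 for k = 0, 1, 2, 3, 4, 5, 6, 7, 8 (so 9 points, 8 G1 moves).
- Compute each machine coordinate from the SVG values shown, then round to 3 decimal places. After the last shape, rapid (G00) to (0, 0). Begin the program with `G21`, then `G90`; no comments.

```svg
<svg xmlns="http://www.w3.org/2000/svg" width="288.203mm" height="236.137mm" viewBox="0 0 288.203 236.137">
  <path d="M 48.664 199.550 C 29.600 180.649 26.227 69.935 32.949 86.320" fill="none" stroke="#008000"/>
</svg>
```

Since the viewBox matches the mm dimensions, user units are millimetres directly. The only transform is the Y-flip y_m = 236.137 − y_svg.

Shape 1 is a cubic bezier drawn with `<path>`. Its stroke #008000 means engrave at S289, F2819. After flipping Y the toolpath is (48.664,36.587) → (42.240,47.551) → (37.221,64.557) → (33.542,85.040) → (31.137,106.434) → (29.941,126.174) → (29.888,141.695) → (30.912,150.431) → (32.949,149.817).

G21
G90
G00 X48.664 Y36.587
M4 S289
G1 X42.240 Y47.551 F2819
G1 X37.221 Y64.557
G1 X33.542 Y85.040
G1 X31.137 Y106.434
G1 X29.941 Y126.174
G1 X29.888 Y141.695
G1 X30.912 Y150.431
G1 X32.949 Y149.817
M5
G00 X0.000 Y0.000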